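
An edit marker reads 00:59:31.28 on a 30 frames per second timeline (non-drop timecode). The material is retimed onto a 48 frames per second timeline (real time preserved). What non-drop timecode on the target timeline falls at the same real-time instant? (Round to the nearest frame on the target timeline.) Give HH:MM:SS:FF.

00:59:31:45

Source frame index: (0×3600 + 59×60 + 31) × 30 + 28 = 107158.
Real time: 107158 / (30) = 53579/15 s.
Target frame: (53579/15) × (48) = 857264/5 ≈ 171452.800 → 171453.
At 48 labels/s: frame 171453 → 00:59:31:45.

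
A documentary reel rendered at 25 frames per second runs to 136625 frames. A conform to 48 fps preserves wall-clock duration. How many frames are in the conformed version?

Target frames = source frames × (target rate / source rate) = 136625 × (48)/(25) = 136625 × 48/25 = 262320.

262320 frames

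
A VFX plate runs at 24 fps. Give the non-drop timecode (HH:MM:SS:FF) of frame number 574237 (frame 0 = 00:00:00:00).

06:38:46:13

574237 ÷ 24 = 23926 full seconds, remainder 13 frames.
23926 s = 6 h 38 min 46 s.
Timecode: 06:38:46:13.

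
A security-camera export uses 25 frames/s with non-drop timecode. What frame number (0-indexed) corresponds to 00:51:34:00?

frame 77350

Total seconds to the label: (0 × 3600 + 51 × 60 + 34) = 3094.
Frame index = 3094 × 25 + 0 = 77350.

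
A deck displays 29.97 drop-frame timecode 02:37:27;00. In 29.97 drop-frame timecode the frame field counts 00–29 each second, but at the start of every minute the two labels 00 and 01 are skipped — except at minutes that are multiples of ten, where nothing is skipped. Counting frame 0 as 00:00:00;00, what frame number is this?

Complete 10-minute blocks: 15, each 17982 frames → 269730.
Remaining 7 whole minutes in the current block: 1800 + 6 × 1798 = 12588 frames.
Within the current minute: 27 × 30 + 0 − 2 = 808 (labels ;00/;01 skipped at this minute). Total = 269730 + 12588 + 808 = 283126.

283126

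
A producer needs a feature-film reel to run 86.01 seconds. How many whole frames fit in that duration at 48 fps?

4128 frames

Frames = 86.01 × 48 = 103212/25 ≈ 4128.4800.
Complete frames: 4128.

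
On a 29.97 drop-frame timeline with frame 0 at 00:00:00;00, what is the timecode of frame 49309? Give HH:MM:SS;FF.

Ten DF minutes hold 17982 frames, so frame 49309 lies in block 2 (frames 35964–53945) with 13345 frames into that block.
The block's first minute is 1800 frames and the rest 1798 each; 13345 frames reaches minute 7, so 2 × 18 + 7 × 2 = 50 labels have been skipped so far.
Adding those back, label number 49309 + 50 = 49359 at 30 labels/s is 1645 s + 9 f = 0 h 27 min 25 s frame 9, i.e. 00:27:25;09.

00:27:25;09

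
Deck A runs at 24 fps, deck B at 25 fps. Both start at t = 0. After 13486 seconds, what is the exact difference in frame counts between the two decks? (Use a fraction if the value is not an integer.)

A emits 24 × 13486 = 323664 frames; B emits 25 × 13486 = 337150.
Difference = 13486 frames; B is ahead of A.

13486 frames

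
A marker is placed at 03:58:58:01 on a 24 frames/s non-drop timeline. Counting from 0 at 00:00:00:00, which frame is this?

344113

Total seconds to the label: (3 × 3600 + 58 × 60 + 58) = 14338.
Frame index = 14338 × 24 + 1 = 344113.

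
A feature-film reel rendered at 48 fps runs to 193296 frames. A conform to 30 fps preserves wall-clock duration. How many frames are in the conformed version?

Target frames = source frames × (target rate / source rate) = 193296 × (30)/(48) = 193296 × 5/8 = 120810.

120810 frames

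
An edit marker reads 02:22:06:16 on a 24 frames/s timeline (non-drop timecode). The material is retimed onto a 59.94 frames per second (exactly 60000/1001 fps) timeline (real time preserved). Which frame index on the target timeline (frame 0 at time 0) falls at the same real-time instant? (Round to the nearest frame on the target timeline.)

frame 511089

Source frame index: (2×3600 + 22×60 + 6) × 24 + 16 = 204640.
Real time: 204640 / (24) = 25580/3 s.
Target frame: (25580/3) × (60000/1001) = 511600000/1001 ≈ 511088.911 → 511089.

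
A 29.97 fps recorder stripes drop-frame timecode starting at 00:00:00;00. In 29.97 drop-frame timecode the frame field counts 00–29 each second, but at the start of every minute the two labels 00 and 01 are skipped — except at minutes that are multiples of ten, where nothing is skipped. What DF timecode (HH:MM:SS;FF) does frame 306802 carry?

02:50:36;28

Ten DF minutes hold 17982 frames, so frame 306802 lies in block 17 (frames 305694–323675) with 1108 frames into that block.
The block's first minute is 1800 frames and the rest 1798 each; 1108 frames reaches minute 0, so 17 × 18 + 0 × 2 = 306 labels have been skipped so far.
Adding those back, label number 306802 + 306 = 307108 at 30 labels/s is 10236 s + 28 f = 2 h 50 min 36 s frame 28, i.e. 02:50:36;28.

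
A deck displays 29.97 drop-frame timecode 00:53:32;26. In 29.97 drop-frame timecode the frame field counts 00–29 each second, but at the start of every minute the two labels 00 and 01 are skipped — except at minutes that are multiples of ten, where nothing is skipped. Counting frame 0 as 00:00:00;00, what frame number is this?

96290

Complete 10-minute blocks: 5, each 17982 frames → 89910.
Remaining 3 whole minutes in the current block: 1800 + 2 × 1798 = 5396 frames.
Within the current minute: 32 × 30 + 26 − 2 = 984 (labels ;00/;01 skipped at this minute). Total = 89910 + 5396 + 984 = 96290.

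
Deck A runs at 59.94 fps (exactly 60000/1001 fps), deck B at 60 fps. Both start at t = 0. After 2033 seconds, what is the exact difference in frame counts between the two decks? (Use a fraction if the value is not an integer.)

121980/1001 frames

A emits 60000/1001 × 2033 = 121980000/1001 frames; B emits 60 × 2033 = 121980.
Difference = 121980/1001 frames (≈ 121.8581); B is ahead of A.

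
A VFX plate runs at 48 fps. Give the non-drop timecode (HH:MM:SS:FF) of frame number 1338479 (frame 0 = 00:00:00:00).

1338479 ÷ 48 = 27884 full seconds, remainder 47 frames.
27884 s = 7 h 44 min 44 s.
Timecode: 07:44:44:47.

07:44:44:47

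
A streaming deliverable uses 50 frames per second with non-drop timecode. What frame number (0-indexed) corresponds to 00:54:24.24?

frame 163224

Total seconds to the label: (0 × 3600 + 54 × 60 + 24) = 3264.
Frame index = 3264 × 50 + 24 = 163224.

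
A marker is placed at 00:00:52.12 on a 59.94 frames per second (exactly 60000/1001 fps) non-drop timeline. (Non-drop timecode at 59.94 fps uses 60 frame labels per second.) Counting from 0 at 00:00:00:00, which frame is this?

frame 3132

Total seconds to the label: (0 × 3600 + 0 × 60 + 52) = 52.
Frame index = 52 × 60 + 12 = 3132.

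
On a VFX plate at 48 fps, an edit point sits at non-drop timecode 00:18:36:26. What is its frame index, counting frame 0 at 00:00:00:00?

frame 53594

Total seconds to the label: (0 × 3600 + 18 × 60 + 36) = 1116.
Frame index = 1116 × 48 + 26 = 53594.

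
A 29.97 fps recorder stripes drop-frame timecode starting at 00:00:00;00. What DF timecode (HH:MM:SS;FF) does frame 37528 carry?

Each 10-minute DF block holds 10 × 60 × 30 − 9 × 2 = 17982 frames. 37528 ÷ 17982 → 2 full blocks, remainder 1564.
Within the partial block the first minute is 1800 frames and each further minute 1798, so 0 further minute boundaries passed. Total skipped labels = 18 × 2 + 2 × 0 = 36.
Non-drop label index = 37528 + 36 = 37564; at 30 labels/s that is 00:20:52:04, i.e. DF 00:20:52;04.

00:20:52;04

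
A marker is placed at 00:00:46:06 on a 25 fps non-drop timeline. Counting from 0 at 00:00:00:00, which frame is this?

Total seconds to the label: (0 × 3600 + 0 × 60 + 46) = 46.
Frame index = 46 × 25 + 6 = 1156.

frame 1156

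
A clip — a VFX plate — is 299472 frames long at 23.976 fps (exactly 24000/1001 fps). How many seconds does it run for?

12490.478 seconds

Running time = 299472 / (24000/1001) = 12490.478 s.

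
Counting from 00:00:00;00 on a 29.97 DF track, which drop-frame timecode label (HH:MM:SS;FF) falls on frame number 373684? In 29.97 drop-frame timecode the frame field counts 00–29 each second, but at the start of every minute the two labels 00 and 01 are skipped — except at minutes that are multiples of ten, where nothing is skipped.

Each 10-minute DF block holds 10 × 60 × 30 − 9 × 2 = 17982 frames. 373684 ÷ 17982 → 20 full blocks, remainder 14044.
Within the partial block the first minute is 1800 frames and each further minute 1798, so 7 further minute boundaries passed. Total skipped labels = 18 × 20 + 2 × 7 = 374.
Non-drop label index = 373684 + 374 = 374058; at 30 labels/s that is 03:27:48:18, i.e. DF 03:27:48;18.

03:27:48;18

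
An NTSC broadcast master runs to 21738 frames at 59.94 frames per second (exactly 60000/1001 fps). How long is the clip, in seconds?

Running time = 21738 / (60000/1001) = 362.6623 s.

362.6623 seconds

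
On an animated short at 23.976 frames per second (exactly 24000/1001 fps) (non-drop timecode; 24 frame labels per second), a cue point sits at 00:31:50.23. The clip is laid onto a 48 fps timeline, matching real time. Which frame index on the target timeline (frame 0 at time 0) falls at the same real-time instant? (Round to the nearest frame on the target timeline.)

Source frame index: (0×3600 + 31×60 + 50) × 24 + 23 = 45863.
Real time: 45863 / (24000/1001) = 45908863/24000 s.
Target frame: (45908863/24000) × (48) = 45908863/500 ≈ 91817.726 → 91818.

frame 91818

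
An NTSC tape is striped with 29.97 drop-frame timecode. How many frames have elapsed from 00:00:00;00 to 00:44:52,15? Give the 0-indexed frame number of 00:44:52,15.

80695

Complete 10-minute blocks: 4, each 17982 frames → 71928.
Remaining 4 whole minutes in the current block: 1800 + 3 × 1798 = 7194 frames.
Within the current minute: 52 × 30 + 15 − 2 = 1573 (labels ;00/;01 skipped at this minute). Total = 71928 + 7194 + 1573 = 80695.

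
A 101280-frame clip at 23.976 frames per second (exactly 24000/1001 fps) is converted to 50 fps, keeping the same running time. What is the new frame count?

211211 frames

Target frames = source frames × (target rate / source rate) = 101280 × (50)/(24000/1001) = 101280 × 1001/480 = 211211.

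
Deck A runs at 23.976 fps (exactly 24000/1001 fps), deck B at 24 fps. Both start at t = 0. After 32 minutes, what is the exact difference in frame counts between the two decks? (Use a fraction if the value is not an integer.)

46080/1001 frames

32 min = 1920 s.
A emits 24000/1001 × 1920 = 46080000/1001 frames; B emits 24 × 1920 = 46080.
Difference = 46080/1001 frames (≈ 46.0340); B is ahead of A.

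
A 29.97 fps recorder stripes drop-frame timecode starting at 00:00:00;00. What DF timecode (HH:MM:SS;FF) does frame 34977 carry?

Ten DF minutes hold 17982 frames, so frame 34977 lies in block 1 (frames 17982–35963) with 16995 frames into that block.
The block's first minute is 1800 frames and the rest 1798 each; 16995 frames reaches minute 9, so 1 × 18 + 9 × 2 = 36 labels have been skipped so far.
Adding those back, label number 34977 + 36 = 35013 at 30 labels/s is 1167 s + 3 f = 0 h 19 min 27 s frame 3, i.e. 00:19:27;03.

00:19:27;03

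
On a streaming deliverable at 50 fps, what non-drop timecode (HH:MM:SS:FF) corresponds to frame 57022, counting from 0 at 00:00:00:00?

57022 ÷ 50 = 1140 full seconds, remainder 22 frames.
1140 s = 0 h 19 min 0 s.
Timecode: 00:19:00:22.

00:19:00:22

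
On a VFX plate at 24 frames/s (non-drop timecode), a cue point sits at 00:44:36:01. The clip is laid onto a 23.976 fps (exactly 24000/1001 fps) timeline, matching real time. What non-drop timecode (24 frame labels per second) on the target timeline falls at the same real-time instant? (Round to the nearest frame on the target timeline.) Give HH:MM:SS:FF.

Source frame index: (0×3600 + 44×60 + 36) × 24 + 1 = 64225.
Real time: 64225 / (24) = 64225/24 s.
Target frame: (64225/24) × (24000/1001) = 9175000/143 ≈ 64160.839 → 64161.
At 24 labels/s: frame 64161 → 00:44:33:09.

00:44:33:09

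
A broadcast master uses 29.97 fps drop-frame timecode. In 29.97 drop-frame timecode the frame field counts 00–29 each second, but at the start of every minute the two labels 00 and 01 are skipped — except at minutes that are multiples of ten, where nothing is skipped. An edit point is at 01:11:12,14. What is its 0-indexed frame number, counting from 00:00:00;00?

Complete 10-minute blocks: 7, each 17982 frames → 125874.
Remaining 1 whole minute in the current block: 1800 + 0 × 1798 = 1800 frames.
Within the current minute: 12 × 30 + 14 − 2 = 372 (labels ;00/;01 skipped at this minute). Total = 125874 + 1800 + 372 = 128046.

128046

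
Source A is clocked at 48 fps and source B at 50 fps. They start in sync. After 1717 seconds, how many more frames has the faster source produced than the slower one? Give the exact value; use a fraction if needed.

3434 frames

A emits 48 × 1717 = 82416 frames; B emits 50 × 1717 = 85850.
Difference = 3434 frames; B is ahead of A.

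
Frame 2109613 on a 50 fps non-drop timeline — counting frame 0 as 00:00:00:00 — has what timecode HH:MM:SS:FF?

11:43:12:13

2109613 ÷ 50 = 42192 full seconds, remainder 13 frames.
42192 s = 11 h 43 min 12 s.
Timecode: 11:43:12:13.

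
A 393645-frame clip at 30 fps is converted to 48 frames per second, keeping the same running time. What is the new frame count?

629832 frames

Target frames = source frames × (target rate / source rate) = 393645 × (48)/(30) = 393645 × 8/5 = 629832.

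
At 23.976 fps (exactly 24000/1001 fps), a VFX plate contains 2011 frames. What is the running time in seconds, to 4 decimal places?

83.8755 seconds

Running time = 2011 × 1001/24000 = 2013011/24000 s ≈ 83.8755 s.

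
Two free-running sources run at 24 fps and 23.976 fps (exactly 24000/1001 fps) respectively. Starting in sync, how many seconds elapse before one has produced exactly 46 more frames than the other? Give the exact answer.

23023/12 seconds

The gap grows by |24000/1001 − 24| = 24/1001 frames per second.
Time for a 46-frame gap: 46 ÷ (24/1001) = 23023/12 s.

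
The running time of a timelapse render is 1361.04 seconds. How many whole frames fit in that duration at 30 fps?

40831 frames

Frames = 1361.04 × 30 = 204156/5 ≈ 40831.2000.
Complete frames: 40831.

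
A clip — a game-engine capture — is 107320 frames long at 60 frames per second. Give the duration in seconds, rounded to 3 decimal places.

1788.667 seconds

Running time = 107320 × 1/60 = 5366/3 s ≈ 1788.667 s.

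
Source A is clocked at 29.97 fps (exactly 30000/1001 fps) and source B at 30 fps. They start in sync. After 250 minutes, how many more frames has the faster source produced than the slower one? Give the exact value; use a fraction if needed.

450000/1001 frames

250 min = 15000 s.
A emits 30000/1001 × 15000 = 450000000/1001 frames; B emits 30 × 15000 = 450000.
Difference = 450000/1001 frames (≈ 449.5504); B is ahead of A.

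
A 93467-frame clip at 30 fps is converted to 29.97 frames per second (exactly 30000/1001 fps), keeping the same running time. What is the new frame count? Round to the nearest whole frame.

93374 frames

Frames at target rate = 93467 × (30000/1001) / (30) = 8497000/91 ≈ 93373.626.
Nearest whole frame: 93374.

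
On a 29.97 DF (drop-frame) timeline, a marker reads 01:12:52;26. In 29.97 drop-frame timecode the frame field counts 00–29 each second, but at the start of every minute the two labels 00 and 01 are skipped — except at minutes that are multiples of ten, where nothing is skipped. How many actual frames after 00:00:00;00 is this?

As if non-drop at 30 labels/s: (1 × 3600 + 12 × 60 + 52) × 30 + 26 = 131186.
Minute boundaries passed: 72; those not divisible by 10: 72 − 7 = 65; dropped labels = 2 × 65 = 130.
Actual frame index = 131186 − 130 = 131056.

131056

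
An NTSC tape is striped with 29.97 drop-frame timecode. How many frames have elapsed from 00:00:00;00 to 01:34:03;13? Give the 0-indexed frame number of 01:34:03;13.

169133

As if non-drop at 30 labels/s: (1 × 3600 + 34 × 60 + 3) × 30 + 13 = 169303.
Minute boundaries passed: 94; those not divisible by 10: 94 − 9 = 85; dropped labels = 2 × 85 = 170.
Actual frame index = 169303 − 170 = 169133.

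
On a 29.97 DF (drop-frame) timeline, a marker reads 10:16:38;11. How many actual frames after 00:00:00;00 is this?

As if non-drop at 30 labels/s: (10 × 3600 + 16 × 60 + 38) × 30 + 11 = 1109951.
Minute boundaries passed: 616; those not divisible by 10: 616 − 61 = 555; dropped labels = 2 × 555 = 1110.
Actual frame index = 1109951 − 1110 = 1108841.

1108841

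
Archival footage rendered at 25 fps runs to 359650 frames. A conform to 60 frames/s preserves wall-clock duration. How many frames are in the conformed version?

Target frames = source frames × (target rate / source rate) = 359650 × (60)/(25) = 359650 × 12/5 = 863160.

863160 frames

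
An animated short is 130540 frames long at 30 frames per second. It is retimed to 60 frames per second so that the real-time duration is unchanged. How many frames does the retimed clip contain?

261080 frames

Target frames = source frames × (target rate / source rate) = 130540 × (60)/(30) = 130540 × 2 = 261080.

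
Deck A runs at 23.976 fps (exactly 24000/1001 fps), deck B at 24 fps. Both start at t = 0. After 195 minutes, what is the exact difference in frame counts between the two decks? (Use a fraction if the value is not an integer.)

21600/77 frames

195 min = 11700 s.
A emits 24000/1001 × 11700 = 21600000/77 frames; B emits 24 × 11700 = 280800.
Difference = 21600/77 frames (≈ 280.5195); B is ahead of A.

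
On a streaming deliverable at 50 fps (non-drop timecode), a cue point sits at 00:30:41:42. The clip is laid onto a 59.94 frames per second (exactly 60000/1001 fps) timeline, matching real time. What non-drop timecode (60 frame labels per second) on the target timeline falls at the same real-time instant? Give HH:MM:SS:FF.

Source frame index: (0×3600 + 30×60 + 41) × 50 + 42 = 92092.
Real time: 92092 / (50) = 46046/25 s.
Target frame: (46046/25) × (60000/1001) = 110400.
At 60 labels/s: frame 110400 → 00:30:40:00.

00:30:40:00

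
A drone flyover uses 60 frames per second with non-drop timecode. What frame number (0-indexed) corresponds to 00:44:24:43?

Total seconds to the label: (0 × 3600 + 44 × 60 + 24) = 2664.
Frame index = 2664 × 60 + 43 = 159883.

frame 159883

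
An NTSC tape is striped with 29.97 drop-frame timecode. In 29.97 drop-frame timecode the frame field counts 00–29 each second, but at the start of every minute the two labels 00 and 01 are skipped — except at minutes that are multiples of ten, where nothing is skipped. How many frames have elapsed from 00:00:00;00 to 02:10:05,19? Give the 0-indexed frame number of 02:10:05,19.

233935

As if non-drop at 30 labels/s: (2 × 3600 + 10 × 60 + 5) × 30 + 19 = 234169.
Minute boundaries passed: 130; those not divisible by 10: 130 − 13 = 117; dropped labels = 2 × 117 = 234.
Actual frame index = 234169 − 234 = 233935.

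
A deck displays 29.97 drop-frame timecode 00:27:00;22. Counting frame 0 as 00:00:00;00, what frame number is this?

As if non-drop at 30 labels/s: (0 × 3600 + 27 × 60 + 0) × 30 + 22 = 48622.
Minute boundaries passed: 27; those not divisible by 10: 27 − 2 = 25; dropped labels = 2 × 25 = 50.
Actual frame index = 48622 − 50 = 48572.

48572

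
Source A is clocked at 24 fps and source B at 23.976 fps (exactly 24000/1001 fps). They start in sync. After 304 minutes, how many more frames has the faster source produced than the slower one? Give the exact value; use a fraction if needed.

437760/1001 frames

304 min = 18240 s.
A emits 24 × 18240 = 437760 frames; B emits 24000/1001 × 18240 = 437760000/1001.
Difference = 437760/1001 frames (≈ 437.3227); B is behind A.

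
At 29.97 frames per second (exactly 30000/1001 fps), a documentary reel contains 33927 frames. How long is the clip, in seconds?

1132.0309 seconds

Running time = 33927 / (30000/1001) = 1132.0309 s.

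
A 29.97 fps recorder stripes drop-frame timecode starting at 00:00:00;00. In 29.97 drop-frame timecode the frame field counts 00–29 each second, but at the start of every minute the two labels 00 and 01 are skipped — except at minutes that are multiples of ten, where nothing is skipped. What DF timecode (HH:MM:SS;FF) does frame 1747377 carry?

Each 10-minute DF block holds 10 × 60 × 30 − 9 × 2 = 17982 frames. 1747377 ÷ 17982 → 97 full blocks, remainder 3123.
Within the partial block the first minute is 1800 frames and each further minute 1798, so 1 further minute boundary passed. Total skipped labels = 18 × 97 + 2 × 1 = 1748.
Non-drop label index = 1747377 + 1748 = 1749125; at 30 labels/s that is 16:11:44:05, i.e. DF 16:11:44;05.

16:11:44;05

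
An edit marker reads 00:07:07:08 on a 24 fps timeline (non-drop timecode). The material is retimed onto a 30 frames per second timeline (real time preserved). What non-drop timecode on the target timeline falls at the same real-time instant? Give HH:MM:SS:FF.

00:07:07:10

Source frame index: (0×3600 + 7×60 + 7) × 24 + 8 = 10256.
Real time: 10256 / (24) = 1282/3 s.
Target frame: (1282/3) × (30) = 12820.
At 30 labels/s: frame 12820 → 00:07:07:10.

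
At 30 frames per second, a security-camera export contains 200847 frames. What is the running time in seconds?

6694.9 seconds

Running time = 200847 / (30) = 6694.9 s.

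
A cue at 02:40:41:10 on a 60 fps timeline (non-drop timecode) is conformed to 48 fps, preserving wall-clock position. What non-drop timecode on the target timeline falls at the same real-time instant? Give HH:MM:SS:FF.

02:40:41:08

Source frame index: (2×3600 + 40×60 + 41) × 60 + 10 = 578470.
Real time: 578470 / (60) = 57847/6 s.
Target frame: (57847/6) × (48) = 462776.
At 48 labels/s: frame 462776 → 02:40:41:08.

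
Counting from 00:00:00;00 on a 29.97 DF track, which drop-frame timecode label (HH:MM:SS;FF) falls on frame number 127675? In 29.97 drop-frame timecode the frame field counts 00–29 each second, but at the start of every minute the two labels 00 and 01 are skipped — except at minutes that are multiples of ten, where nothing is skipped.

Each 10-minute DF block holds 10 × 60 × 30 − 9 × 2 = 17982 frames. 127675 ÷ 17982 → 7 full blocks, remainder 1801.
Within the partial block the first minute is 1800 frames and each further minute 1798, so 1 further minute boundary passed. Total skipped labels = 18 × 7 + 2 × 1 = 128.
Non-drop label index = 127675 + 128 = 127803; at 30 labels/s that is 01:11:00:03, i.e. DF 01:11:00;03.

01:11:00;03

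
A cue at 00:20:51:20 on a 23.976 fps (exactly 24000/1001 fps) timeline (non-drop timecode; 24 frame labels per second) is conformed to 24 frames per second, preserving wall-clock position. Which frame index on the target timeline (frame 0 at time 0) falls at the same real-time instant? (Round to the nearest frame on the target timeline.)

frame 30074

Source frame index: (0×3600 + 20×60 + 51) × 24 + 20 = 30044.
Real time: 30044 / (24000/1001) = 7518511/6000 s.
Target frame: (7518511/6000) × (24) = 7518511/250 ≈ 30074.044 → 30074.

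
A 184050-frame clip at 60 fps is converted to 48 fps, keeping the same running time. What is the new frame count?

147240 frames

Target frames = source frames × (target rate / source rate) = 184050 × (48)/(60) = 184050 × 4/5 = 147240.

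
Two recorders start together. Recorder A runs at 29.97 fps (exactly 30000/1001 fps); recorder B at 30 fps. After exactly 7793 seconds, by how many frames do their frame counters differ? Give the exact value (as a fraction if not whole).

A emits 30000/1001 × 7793 = 233790000/1001 frames; B emits 30 × 7793 = 233790.
Difference = 233790/1001 frames (≈ 233.5564); B is ahead of A.

233790/1001 frames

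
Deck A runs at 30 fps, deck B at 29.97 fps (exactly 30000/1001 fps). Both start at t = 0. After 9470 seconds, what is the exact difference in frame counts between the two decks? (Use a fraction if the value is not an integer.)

A emits 30 × 9470 = 284100 frames; B emits 30000/1001 × 9470 = 284100000/1001.
Difference = 284100/1001 frames (≈ 283.8162); B is behind A.

284100/1001 frames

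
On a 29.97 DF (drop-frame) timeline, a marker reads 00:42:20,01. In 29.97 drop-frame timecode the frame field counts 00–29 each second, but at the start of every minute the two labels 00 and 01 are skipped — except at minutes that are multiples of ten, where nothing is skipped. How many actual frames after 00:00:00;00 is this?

76125

Complete 10-minute blocks: 4, each 17982 frames → 71928.
Remaining 2 whole minutes in the current block: 1800 + 1 × 1798 = 3598 frames.
Within the current minute: 20 × 30 + 1 − 2 = 599 (labels ;00/;01 skipped at this minute). Total = 71928 + 3598 + 599 = 76125.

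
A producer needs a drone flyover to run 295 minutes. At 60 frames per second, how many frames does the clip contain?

295 min = 17700 s.
Frames = 17700 × 60 = 1062000.

1062000 frames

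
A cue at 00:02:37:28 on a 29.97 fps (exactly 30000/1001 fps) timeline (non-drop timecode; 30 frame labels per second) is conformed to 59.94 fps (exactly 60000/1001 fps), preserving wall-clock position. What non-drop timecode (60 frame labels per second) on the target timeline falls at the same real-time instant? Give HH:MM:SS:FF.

Source frame index: (0×3600 + 2×60 + 37) × 30 + 28 = 4738.
Real time: 4738 / (30000/1001) = 2371369/15000 s.
Target frame: (2371369/15000) × (60000/1001) = 9476.
At 60 labels/s: frame 9476 → 00:02:37:56.

00:02:37:56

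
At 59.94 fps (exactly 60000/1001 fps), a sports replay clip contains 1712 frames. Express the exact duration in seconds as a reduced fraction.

107107/3750 seconds

Running time = 1712 ÷ (60000/1001) = 1712 × 1001/60000 = 107107/3750 s.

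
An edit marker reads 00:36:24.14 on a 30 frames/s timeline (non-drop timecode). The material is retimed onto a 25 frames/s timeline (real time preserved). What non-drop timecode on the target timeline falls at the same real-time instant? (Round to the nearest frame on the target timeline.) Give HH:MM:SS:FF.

00:36:24:12

Source frame index: (0×3600 + 36×60 + 24) × 30 + 14 = 65534.
Real time: 65534 / (30) = 32767/15 s.
Target frame: (32767/15) × (25) = 163835/3 ≈ 54611.667 → 54612.
At 25 labels/s: frame 54612 → 00:36:24:12.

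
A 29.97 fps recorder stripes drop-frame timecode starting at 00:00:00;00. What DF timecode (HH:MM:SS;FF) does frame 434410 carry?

Ten DF minutes hold 17982 frames, so frame 434410 lies in block 24 (frames 431568–449549) with 2842 frames into that block.
The block's first minute is 1800 frames and the rest 1798 each; 2842 frames reaches minute 1, so 24 × 18 + 1 × 2 = 434 labels have been skipped so far.
Adding those back, label number 434410 + 434 = 434844 at 30 labels/s is 14494 s + 24 f = 4 h 1 min 34 s frame 24, i.e. 04:01:34;24.

04:01:34;24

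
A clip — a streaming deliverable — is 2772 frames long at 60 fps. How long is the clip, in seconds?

46.2 seconds

Running time = 2772 / (60) = 46.2 s.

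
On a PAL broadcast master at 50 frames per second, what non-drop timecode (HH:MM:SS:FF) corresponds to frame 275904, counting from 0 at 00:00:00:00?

01:31:58:04

275904 ÷ 50 = 5518 full seconds, remainder 4 frames.
5518 s = 1 h 31 min 58 s.
Timecode: 01:31:58:04.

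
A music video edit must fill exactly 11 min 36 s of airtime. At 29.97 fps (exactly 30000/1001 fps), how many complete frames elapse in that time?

11 min 36 s = 696 s.
Frames = 696 × 30000/1001 = 20880000/1001 ≈ 20859.1409.
Complete frames: 20859.

20859 frames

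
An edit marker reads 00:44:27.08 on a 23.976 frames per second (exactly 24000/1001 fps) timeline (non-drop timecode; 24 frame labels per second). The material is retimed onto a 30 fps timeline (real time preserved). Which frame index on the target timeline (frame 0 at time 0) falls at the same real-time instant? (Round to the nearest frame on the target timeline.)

frame 80100

Source frame index: (0×3600 + 44×60 + 27) × 24 + 8 = 64016.
Real time: 64016 / (24000/1001) = 4005001/1500 s.
Target frame: (4005001/1500) × (30) = 4005001/50 ≈ 80100.020 → 80100.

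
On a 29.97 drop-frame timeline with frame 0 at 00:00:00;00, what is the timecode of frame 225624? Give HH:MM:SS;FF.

02:05:28;10

Each 10-minute DF block holds 10 × 60 × 30 − 9 × 2 = 17982 frames. 225624 ÷ 17982 → 12 full blocks, remainder 9840.
Within the partial block the first minute is 1800 frames and each further minute 1798, so 5 further minute boundaries passed. Total skipped labels = 18 × 12 + 2 × 5 = 226.
Non-drop label index = 225624 + 226 = 225850; at 30 labels/s that is 02:05:28:10, i.e. DF 02:05:28;10.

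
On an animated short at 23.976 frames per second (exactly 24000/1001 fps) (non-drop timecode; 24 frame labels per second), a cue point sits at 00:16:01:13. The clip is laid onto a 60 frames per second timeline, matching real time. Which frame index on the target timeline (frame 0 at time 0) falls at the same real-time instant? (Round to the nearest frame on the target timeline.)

frame 57750

Source frame index: (0×3600 + 16×60 + 1) × 24 + 13 = 23077.
Real time: 23077 / (24000/1001) = 23100077/24000 s.
Target frame: (23100077/24000) × (60) = 23100077/400 ≈ 57750.192 → 57750.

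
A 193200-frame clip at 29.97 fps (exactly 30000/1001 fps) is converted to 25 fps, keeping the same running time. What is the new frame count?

161161 frames

Target frames = source frames × (target rate / source rate) = 193200 × (25)/(30000/1001) = 193200 × 1001/1200 = 161161.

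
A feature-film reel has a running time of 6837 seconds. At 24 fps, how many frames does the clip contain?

Frames = 6837 × 24 = 164088.

164088 frames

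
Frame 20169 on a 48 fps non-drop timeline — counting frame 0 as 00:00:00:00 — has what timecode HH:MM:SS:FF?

00:07:00:09

20169 ÷ 48 = 420 full seconds, remainder 9 frames.
420 s = 0 h 7 min 0 s.
Timecode: 00:07:00:09.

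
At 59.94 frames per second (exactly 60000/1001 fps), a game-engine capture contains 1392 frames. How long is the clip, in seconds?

Running time = 1392 / (60000/1001) = 23.2232 s.

23.2232 seconds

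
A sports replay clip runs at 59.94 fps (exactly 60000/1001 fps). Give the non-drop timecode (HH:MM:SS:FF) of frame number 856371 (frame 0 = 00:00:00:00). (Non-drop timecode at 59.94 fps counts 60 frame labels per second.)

856371 ÷ 60 = 14272 full seconds, remainder 51 frames.
14272 s = 3 h 57 min 52 s.
Timecode: 03:57:52:51.

03:57:52:51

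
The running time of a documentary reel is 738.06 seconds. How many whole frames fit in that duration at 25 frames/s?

18451 frames

Frames = 738.06 × 25 = 36903/2 ≈ 18451.5000.
Complete frames: 18451.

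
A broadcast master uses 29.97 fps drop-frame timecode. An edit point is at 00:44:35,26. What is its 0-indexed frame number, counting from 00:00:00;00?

As if non-drop at 30 labels/s: (0 × 3600 + 44 × 60 + 35) × 30 + 26 = 80276.
Minute boundaries passed: 44; those not divisible by 10: 44 − 4 = 40; dropped labels = 2 × 40 = 80.
Actual frame index = 80276 − 80 = 80196.

80196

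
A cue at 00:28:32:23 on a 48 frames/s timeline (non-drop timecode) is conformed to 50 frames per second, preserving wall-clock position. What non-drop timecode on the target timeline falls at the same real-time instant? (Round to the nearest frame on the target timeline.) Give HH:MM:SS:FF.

00:28:32:24

Source frame index: (0×3600 + 28×60 + 32) × 48 + 23 = 82199.
Real time: 82199 / (48) = 82199/48 s.
Target frame: (82199/48) × (50) = 2054975/24 ≈ 85623.958 → 85624.
At 50 labels/s: frame 85624 → 00:28:32:24.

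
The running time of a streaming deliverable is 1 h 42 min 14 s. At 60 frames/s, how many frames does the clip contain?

368040 frames

1 h 42 min 14 s = 6134 s.
Frames = 6134 × 60 = 368040.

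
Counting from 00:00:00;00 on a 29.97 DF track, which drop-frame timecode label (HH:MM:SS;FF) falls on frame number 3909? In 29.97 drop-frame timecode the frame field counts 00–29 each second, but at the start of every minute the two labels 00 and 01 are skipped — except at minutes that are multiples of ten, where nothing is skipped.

Ten DF minutes hold 17982 frames, so frame 3909 lies in block 0 (frames 0–17981) with 3909 frames into that block.
The block's first minute is 1800 frames and the rest 1798 each; 3909 frames reaches minute 2, so 0 × 18 + 2 × 2 = 4 labels have been skipped so far.
Adding those back, label number 3909 + 4 = 3913 at 30 labels/s is 130 s + 13 f = 0 h 2 min 10 s frame 13, i.e. 00:02:10;13.

00:02:10;13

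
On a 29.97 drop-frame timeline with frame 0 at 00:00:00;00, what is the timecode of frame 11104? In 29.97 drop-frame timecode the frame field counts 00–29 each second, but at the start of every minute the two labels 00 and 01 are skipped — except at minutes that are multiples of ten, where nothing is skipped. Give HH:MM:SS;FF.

00:06:10;16

Each 10-minute DF block holds 10 × 60 × 30 − 9 × 2 = 17982 frames. 11104 ÷ 17982 → 0 full blocks, remainder 11104.
Within the partial block the first minute is 1800 frames and each further minute 1798, so 6 further minute boundaries passed. Total skipped labels = 18 × 0 + 2 × 6 = 12.
Non-drop label index = 11104 + 12 = 11116; at 30 labels/s that is 00:06:10:16, i.e. DF 00:06:10;16.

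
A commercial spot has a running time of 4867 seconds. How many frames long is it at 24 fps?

116808 frames

Frames = 4867 × 24 = 116808.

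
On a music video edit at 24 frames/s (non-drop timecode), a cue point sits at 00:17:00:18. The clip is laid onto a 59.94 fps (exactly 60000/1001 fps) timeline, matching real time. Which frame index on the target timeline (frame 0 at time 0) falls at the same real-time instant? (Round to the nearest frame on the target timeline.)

Source frame index: (0×3600 + 17×60 + 0) × 24 + 18 = 24498.
Real time: 24498 / (24) = 4083/4 s.
Target frame: (4083/4) × (60000/1001) = 61245000/1001 ≈ 61183.816 → 61184.

frame 61184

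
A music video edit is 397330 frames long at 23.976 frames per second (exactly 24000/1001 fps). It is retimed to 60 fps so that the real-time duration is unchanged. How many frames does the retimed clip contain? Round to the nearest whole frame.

994318 frames

Frames at target rate = 397330 × (60) / (24000/1001) = 39772733/40 ≈ 994318.325.
Nearest whole frame: 994318.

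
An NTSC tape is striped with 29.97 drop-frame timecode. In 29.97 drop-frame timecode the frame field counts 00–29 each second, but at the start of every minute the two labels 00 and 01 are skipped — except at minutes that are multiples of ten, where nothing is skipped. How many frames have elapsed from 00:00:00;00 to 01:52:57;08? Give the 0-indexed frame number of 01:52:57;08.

203116

Complete 10-minute blocks: 11, each 17982 frames → 197802.
Remaining 2 whole minutes in the current block: 1800 + 1 × 1798 = 3598 frames.
Within the current minute: 57 × 30 + 8 − 2 = 1716 (labels ;00/;01 skipped at this minute). Total = 197802 + 3598 + 1716 = 203116.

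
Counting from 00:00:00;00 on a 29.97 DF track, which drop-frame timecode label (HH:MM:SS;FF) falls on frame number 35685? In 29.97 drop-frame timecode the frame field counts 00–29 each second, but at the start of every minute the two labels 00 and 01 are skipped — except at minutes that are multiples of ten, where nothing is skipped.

Ten DF minutes hold 17982 frames, so frame 35685 lies in block 1 (frames 17982–35963) with 17703 frames into that block.
The block's first minute is 1800 frames and the rest 1798 each; 17703 frames reaches minute 9, so 1 × 18 + 9 × 2 = 36 labels have been skipped so far.
Adding those back, label number 35685 + 36 = 35721 at 30 labels/s is 1190 s + 21 f = 0 h 19 min 50 s frame 21, i.e. 00:19:50;21.

00:19:50;21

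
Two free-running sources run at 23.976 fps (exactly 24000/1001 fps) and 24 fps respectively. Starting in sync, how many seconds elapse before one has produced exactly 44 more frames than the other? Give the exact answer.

The gap grows by |24 − 24000/1001| = 24/1001 frames per second.
Time for a 44-frame gap: 44 ÷ (24/1001) = 11011/6 s.

11011/6 seconds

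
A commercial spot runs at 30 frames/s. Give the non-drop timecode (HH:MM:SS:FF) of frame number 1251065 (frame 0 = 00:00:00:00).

1251065 ÷ 30 = 41702 full seconds, remainder 5 frames.
41702 s = 11 h 35 min 2 s.
Timecode: 11:35:02:05.

11:35:02:05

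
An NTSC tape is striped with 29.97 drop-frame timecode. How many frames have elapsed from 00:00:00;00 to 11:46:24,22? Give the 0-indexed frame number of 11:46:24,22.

Complete 10-minute blocks: 70, each 17982 frames → 1258740.
Remaining 6 whole minutes in the current block: 1800 + 5 × 1798 = 10790 frames.
Within the current minute: 24 × 30 + 22 − 2 = 740 (labels ;00/;01 skipped at this minute). Total = 1258740 + 10790 + 740 = 1270270.

1270270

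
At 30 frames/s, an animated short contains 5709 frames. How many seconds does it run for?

Running time = 5709 / (30) = 190.3 s.

190.3 seconds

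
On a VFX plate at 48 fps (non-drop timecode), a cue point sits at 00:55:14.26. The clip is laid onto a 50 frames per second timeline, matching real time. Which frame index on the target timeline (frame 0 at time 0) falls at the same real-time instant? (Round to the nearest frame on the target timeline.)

Source frame index: (0×3600 + 55×60 + 14) × 48 + 26 = 159098.
Real time: 159098 / (48) = 79549/24 s.
Target frame: (79549/24) × (50) = 1988725/12 ≈ 165727.083 → 165727.

frame 165727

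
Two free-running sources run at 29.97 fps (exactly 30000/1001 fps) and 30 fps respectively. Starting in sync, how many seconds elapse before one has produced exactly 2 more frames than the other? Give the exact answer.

1001/15 seconds

The gap grows by |30 − 30000/1001| = 30/1001 frames per second.
Time for a 2-frame gap: 2 ÷ (30/1001) = 1001/15 s.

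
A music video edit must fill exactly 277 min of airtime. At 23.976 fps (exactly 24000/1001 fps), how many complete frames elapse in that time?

398481 frames

277 min = 16620 s.
Frames = 16620 × 24000/1001 = 398880000/1001 ≈ 398481.5185.
Complete frames: 398481.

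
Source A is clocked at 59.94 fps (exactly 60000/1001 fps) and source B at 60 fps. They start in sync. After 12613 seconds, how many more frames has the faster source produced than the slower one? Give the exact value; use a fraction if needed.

756780/1001 frames

A emits 60000/1001 × 12613 = 756780000/1001 frames; B emits 60 × 12613 = 756780.
Difference = 756780/1001 frames (≈ 756.0240); B is ahead of A.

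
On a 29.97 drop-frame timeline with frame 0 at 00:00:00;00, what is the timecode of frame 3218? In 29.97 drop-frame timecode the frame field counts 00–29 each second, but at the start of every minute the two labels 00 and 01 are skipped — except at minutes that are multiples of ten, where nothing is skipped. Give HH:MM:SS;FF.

00:01:47;10

Each 10-minute DF block holds 10 × 60 × 30 − 9 × 2 = 17982 frames. 3218 ÷ 17982 → 0 full blocks, remainder 3218.
Within the partial block the first minute is 1800 frames and each further minute 1798, so 1 further minute boundary passed. Total skipped labels = 18 × 0 + 2 × 1 = 2.
Non-drop label index = 3218 + 2 = 3220; at 30 labels/s that is 00:01:47:10, i.e. DF 00:01:47;10.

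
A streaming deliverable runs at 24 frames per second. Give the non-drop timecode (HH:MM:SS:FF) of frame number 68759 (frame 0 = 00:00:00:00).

00:47:44:23

68759 ÷ 24 = 2864 full seconds, remainder 23 frames.
2864 s = 0 h 47 min 44 s.
Timecode: 00:47:44:23.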